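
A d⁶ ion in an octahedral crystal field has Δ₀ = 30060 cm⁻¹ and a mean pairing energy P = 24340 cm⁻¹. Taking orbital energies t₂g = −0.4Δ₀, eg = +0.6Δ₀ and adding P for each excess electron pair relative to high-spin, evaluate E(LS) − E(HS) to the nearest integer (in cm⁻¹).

High-spin d⁶ fills as t₂g⁴ eg² with CFSE 4(−0.4) + 2(+0.6) = -0.4Δ₀ = -12024 cm⁻¹.
Low-spin: t₂g⁶ eg⁰, orbital CFSE = -2.4Δ₀ = -72144 cm⁻¹; plus 2 excess pairs × P = +48680 cm⁻¹; total -23464 cm⁻¹.
E(LS) − E(HS) = -23464 − (-12024) = -11440 cm⁻¹.

-11440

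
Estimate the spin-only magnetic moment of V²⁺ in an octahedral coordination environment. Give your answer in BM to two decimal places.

3.87 BM

V²⁺: group 5, so d-count = 5 − 2 = 3.
Configuration: t₂g³ eg⁰ → 3 unpaired electrons.
μ(spin-only) = √[3(3+2)] = √15 ≈ 3.87 BM.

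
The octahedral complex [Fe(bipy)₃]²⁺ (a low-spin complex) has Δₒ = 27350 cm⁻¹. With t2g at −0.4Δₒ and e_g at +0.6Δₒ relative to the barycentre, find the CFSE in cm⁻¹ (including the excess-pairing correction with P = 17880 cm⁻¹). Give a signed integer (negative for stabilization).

bipy is neutral, so the +2 overall charge sits on Fe: oxidation state +2.
Fe sits in group 8; removing 2 electrons leaves Fe²⁺ with 8 − 2 = 6 d electrons.
Electron filling gives t2g^6 e_g^0.
Orbital CFSE = 6(-0.4) + 0(0.6) = -2.4Δₒ = -2.4 × 27350 = -65640 cm⁻¹.
Relative to high-spin t2g^4 e_g^2 (1 paired), the low-spin configuration has 2 additional pairs, contributing +2 × 17880 = +35760 cm⁻¹.
Combining: -65640 + 35760 = -29880 cm⁻¹.

-29880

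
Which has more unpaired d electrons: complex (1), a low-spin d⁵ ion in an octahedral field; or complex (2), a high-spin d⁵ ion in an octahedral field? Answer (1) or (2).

(1): t₂g⁵ eg⁰ → 1 unpaired.
(2): t2g^3 e_g^2 → 5 unpaired.
So (2) has more unpaired electrons.

(2)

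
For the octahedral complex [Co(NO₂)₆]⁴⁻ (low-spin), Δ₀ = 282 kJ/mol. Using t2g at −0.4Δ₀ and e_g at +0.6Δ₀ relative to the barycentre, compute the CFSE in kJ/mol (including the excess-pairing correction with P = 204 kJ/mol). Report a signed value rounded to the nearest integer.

Each NO₂⁻ contributes -1; 6 × (-1) = -6. With overall charge -4, Co is in the +2 oxidation state.
Co²⁺: group 9, so d-count = 9 − 2 = 7.
Electron filling gives t2g^6 e_g^1.
The orbital stabilization is -1.8Δ₀ = -1.8 × 282 = -508 kJ/mol.
Relative to high-spin t2g^5 e_g^2 (2 paired), the low-spin configuration has 1 additional pair, contributing +1 × 204 = +204 kJ/mol.
Net CFSE = -508 + 204 = -304 kJ/mol.

-304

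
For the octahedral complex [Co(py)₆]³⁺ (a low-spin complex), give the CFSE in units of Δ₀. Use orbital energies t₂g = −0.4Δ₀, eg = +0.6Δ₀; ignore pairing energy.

py is neutral, so the +3 overall charge sits on Co: oxidation state +3.
Co sits in group 9; removing 3 electrons leaves Co³⁺ with 9 − 3 = 6 d electrons.
Configuration: t₂g⁶ eg⁰.
CFSE = 6(-0.4Δ₀) + 0(0.6Δ₀) = -2.4Δ₀ + 0.0Δ₀ = -2.4Δ₀.

-2.4 Δ₀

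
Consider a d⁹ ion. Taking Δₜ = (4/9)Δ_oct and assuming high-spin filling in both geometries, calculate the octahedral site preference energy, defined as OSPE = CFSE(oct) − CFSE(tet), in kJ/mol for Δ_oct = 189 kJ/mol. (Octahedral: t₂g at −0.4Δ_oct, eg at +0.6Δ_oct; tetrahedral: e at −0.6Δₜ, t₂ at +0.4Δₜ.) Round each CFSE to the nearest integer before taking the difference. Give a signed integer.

-79

In an octahedral site d⁹ (HS) is t₂g⁶ eg³, giving CFSE(oct) = -0.6Δ_oct = -113 kJ/mol.
Tetrahedral: e⁴ t₂⁵, CFSE = 4(−0.6) + 5(+0.4) = -0.4Δₜ = -0.4 × (4/9) × 189 = -34 kJ/mol.
OSPE = CFSE(oct) − CFSE(tet) = -113 − (-34) = -79 kJ/mol.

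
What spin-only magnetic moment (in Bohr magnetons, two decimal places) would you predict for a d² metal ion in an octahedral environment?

2.83 Bohr magnetons

Configuration: t2g^2 e_g^0 → 2 unpaired electrons.
μ(spin-only) = √[2(2+2)] = √8 ≈ 2.83 Bohr magnetons.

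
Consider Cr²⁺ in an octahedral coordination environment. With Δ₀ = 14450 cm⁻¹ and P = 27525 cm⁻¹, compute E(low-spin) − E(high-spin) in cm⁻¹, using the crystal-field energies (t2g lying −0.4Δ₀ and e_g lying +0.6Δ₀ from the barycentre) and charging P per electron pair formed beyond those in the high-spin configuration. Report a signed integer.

Cr sits in group 6; removing 2 electrons leaves Cr²⁺ with 6 − 2 = 4 d electrons.
In the high-spin limit (t2g^3 e_g^1) the orbital term is -0.6Δ₀ = -8670 cm⁻¹, with no excess pairing.
For low-spin the configuration is t2g^4 e_g^0: orbital energy -1.6 × 14450 = -23120 cm⁻¹, and 1 additional pair relative to high-spin adds 27525 cm⁻¹, giving 4405 cm⁻¹.
Thus E(LS) − E(HS) = 13075 cm⁻¹.

13075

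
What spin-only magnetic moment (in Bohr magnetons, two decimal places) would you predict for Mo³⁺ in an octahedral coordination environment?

Mo sits in group 6; removing 3 electrons leaves Mo³⁺ with 6 − 3 = 3 d electrons.
Configuration: t2g^3 e_g^0 → 3 unpaired electrons.
μ(spin-only) = √[3(3+2)] = √15 ≈ 3.87 Bohr magnetons.

3.87 Bohr magnetons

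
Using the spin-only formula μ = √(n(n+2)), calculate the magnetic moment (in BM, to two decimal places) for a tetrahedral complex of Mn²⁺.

Mn²⁺: group 7, so d-count = 7 − 2 = 5.
With tetrahedral geometry the complex is necessarily high-spin.
Configuration: e² t₂³ → 5 unpaired electrons.
μ(spin-only) = √[5(5+2)] = √35 ≈ 5.92 BM.

5.92 BM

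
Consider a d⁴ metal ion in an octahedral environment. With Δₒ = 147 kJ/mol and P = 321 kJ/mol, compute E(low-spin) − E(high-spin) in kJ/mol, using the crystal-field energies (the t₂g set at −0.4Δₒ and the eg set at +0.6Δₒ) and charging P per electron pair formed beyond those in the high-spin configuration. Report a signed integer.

High-spin d⁴ fills as t₂g³ eg¹ with CFSE 3(−0.4) + 1(+0.6) = -0.6Δₒ = -88 kJ/mol.
Low-spin: t₂g⁴ eg⁰, orbital CFSE = -1.6Δₒ = -235 kJ/mol; plus 1 excess pair × P = +321 kJ/mol; total 86 kJ/mol.
The difference is 86 − (-88) = 174 kJ/mol, so high-spin lies lower.

174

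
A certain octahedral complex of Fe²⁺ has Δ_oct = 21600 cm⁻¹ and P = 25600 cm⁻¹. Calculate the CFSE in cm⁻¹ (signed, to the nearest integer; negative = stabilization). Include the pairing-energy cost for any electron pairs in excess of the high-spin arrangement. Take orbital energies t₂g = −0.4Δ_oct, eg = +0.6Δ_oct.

Fe²⁺: group 8, so d-count = 8 − 2 = 6.
Since Δ_oct = 21600 cm⁻¹ < P = 25600 cm⁻¹, the complex adopts the high-spin configuration.
That gives t₂g⁴ eg².
Orbital CFSE = -0.4Δ_oct = -0.4 × 21600 = -8640 cm⁻¹.
High-spin has no excess pairs, so no pairing correction applies.

-8640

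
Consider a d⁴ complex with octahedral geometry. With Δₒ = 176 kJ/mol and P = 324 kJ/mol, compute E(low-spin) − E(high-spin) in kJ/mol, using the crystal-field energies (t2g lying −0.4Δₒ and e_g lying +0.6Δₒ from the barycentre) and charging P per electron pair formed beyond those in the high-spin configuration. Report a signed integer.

In the high-spin limit (t2g^3 e_g^1) the orbital term is -0.6Δₒ = -106 kJ/mol, with no excess pairing.
Low-spin: t2g^4 e_g^0, orbital CFSE = -1.6Δₒ = -282 kJ/mol; plus 1 excess pair × P = +324 kJ/mol; total 42 kJ/mol.
Thus E(LS) − E(HS) = 148 kJ/mol.

148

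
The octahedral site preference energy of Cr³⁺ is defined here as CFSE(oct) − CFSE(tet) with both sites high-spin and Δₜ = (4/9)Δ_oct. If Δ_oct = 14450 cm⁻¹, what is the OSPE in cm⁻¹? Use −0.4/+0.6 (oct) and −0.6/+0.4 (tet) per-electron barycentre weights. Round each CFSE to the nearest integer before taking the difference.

-12202

Cr³⁺: group 6, so d-count = 6 − 3 = 3.
Octahedral high-spin t₂g³ eg⁰: CFSE = -1.2 × 14450 = -17340 cm⁻¹.
Tetrahedral e² t₂¹ gives -0.8Δₜ = -0.8 × (4/9) × 14450 = -5138 cm⁻¹.
OSPE = -17340 − (-5138) = -12202 cm⁻¹.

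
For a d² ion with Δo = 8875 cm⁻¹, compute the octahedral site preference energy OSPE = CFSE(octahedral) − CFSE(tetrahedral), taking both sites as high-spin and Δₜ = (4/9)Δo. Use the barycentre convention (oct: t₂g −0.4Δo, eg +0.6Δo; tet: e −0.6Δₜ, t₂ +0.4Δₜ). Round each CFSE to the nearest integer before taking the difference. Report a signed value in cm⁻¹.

Octahedral high-spin t2g^2 e_g^0: CFSE = -0.8 × 8875 = -7100 cm⁻¹.
Tetrahedral e^2 t2^0 gives -1.2Δₜ = -1.2 × (4/9) × 8875 = -4733 cm⁻¹.
OSPE = -7100 − (-4733) = -2367 cm⁻¹.

-2367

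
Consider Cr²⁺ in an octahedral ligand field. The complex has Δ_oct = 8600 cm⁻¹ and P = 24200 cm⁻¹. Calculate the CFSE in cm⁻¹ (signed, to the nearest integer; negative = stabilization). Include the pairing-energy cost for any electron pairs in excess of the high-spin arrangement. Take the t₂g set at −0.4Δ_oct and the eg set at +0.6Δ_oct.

-5160

Group 6 minus oxidation state +2 gives a d⁴ configuration for Cr²⁺.
With Δ_oct < P the complex is high-spin.
Filling d⁴ accordingly: t₂g³ eg¹.
Orbital CFSE = -0.6Δ_oct = -0.6 × 8600 = -5160 cm⁻¹.
High-spin has no excess pairs, so no pairing correction applies.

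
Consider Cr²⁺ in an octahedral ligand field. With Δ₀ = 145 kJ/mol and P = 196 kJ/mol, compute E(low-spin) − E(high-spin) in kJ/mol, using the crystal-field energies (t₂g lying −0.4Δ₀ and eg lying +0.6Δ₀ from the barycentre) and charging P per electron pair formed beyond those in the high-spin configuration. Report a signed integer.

Cr is in group 6, so Cr²⁺ is d⁴ (6 − 2 = 4).
In the high-spin limit (t₂g³ eg¹) the orbital term is -0.6Δ₀ = -87 kJ/mol, with no excess pairing.
Low-spin t₂g⁴ eg⁰ gives -1.6Δ₀ = -232 kJ/mol, but forming 1 extra pair costs 1P = 196 kJ/mol, so E(LS) = -232 + 196 = -36 kJ/mol.
Thus E(LS) − E(HS) = 51 kJ/mol.

51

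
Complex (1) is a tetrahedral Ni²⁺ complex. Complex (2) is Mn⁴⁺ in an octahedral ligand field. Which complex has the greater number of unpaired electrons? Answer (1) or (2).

(1): Group 10 minus oxidation state +2 gives a d⁸ configuration for Ni²⁺; Tetrahedral fields are weak (Δₜ ≈ 4/9 Δₒ), so electrons fill high-spin; e^4 t2^4 → 2 unpaired.
(2): Mn sits in group 7; removing 4 electrons leaves Mn⁴⁺ with 7 − 4 = 3 d electrons; For octahedral d³ the high- and low-spin configurations coincide; t₂g³ eg⁰ → 3 unpaired.
So (2) has more unpaired electrons.

(2)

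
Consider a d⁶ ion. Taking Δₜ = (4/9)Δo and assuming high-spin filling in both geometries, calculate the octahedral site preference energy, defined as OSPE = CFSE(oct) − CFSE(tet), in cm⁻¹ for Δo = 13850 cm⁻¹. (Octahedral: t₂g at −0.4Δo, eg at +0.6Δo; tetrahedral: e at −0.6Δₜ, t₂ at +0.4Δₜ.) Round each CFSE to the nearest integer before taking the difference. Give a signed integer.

Octahedral (high-spin): t₂g⁴ eg², CFSE = 4(−0.4) + 2(+0.6) = -0.4Δo = -0.4 × 13850 = -5540 cm⁻¹.
In a tetrahedral site the filling is e³ t₂³: CFSE(tet) = -0.6Δₜ = -0.6 × (4/9)(13850) = -3693 cm⁻¹.
OSPE = -5540 − (-3693) = -1847 cm⁻¹.

-1847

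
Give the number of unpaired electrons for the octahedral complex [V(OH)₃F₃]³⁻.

2

Ligand charges: 3×(-1) from OH⁻ and 3×(-1) from F⁻ sum to -6; with overall charge -3, V is +3.
V is in group 5, so V³⁺ is d² (5 − 3 = 2).
Configuration: t₂g² eg⁰, giving 2 unpaired electrons.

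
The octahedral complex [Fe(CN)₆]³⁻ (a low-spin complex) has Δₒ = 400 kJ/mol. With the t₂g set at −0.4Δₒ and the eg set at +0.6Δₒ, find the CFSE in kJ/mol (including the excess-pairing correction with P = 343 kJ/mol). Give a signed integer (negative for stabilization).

-114

Each CN⁻ contributes -1; 6 × (-1) = -6. With overall charge -3, Fe is in the +3 oxidation state.
Fe is in group 8, so Fe³⁺ is d⁵ (8 − 3 = 5).
Electron filling gives t₂g⁵ eg⁰.
CFSE(orbital) = 5×(-0.4Δₒ) + 0×(0.6Δₒ) = -2.0Δₒ; with Δₒ = 400 kJ/mol that is -800 kJ/mol.
Relative to high-spin t₂g³ eg² (0 paired), the low-spin configuration has 2 additional pairs, contributing +2 × 343 = +686 kJ/mol.
Combining: -800 + 686 = -114 kJ/mol.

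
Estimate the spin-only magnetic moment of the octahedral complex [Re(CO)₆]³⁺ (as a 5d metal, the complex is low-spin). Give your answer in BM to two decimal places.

2.83 BM

CO is neutral, so the +3 overall charge sits on Re: oxidation state +3.
Re is in group 7, so Re³⁺ is d⁴ (7 − 3 = 4).
Configuration: t2g^4 e_g^0 → 2 unpaired electrons.
μ(spin-only) = √[2(2+2)] = √8 ≈ 2.83 BM.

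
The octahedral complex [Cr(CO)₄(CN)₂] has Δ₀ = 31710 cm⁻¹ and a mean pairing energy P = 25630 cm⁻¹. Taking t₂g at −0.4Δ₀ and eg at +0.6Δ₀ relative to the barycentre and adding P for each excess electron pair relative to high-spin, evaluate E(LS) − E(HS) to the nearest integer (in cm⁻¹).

Ligand charges: 4×(+0) from CO and 2×(-1) from CN⁻ sum to -2; with overall charge +0, Cr is +2.
Group 6 minus oxidation state +2 gives a d⁴ configuration for Cr²⁺.
High-spin d⁴ fills as t₂g³ eg¹ with CFSE 3(−0.4) + 1(+0.6) = -0.6Δ₀ = -19026 cm⁻¹.
Low-spin: t₂g⁴ eg⁰, orbital CFSE = -1.6Δ₀ = -50736 cm⁻¹; plus 1 excess pair × P = +25630 cm⁻¹; total -25106 cm⁻¹.
Thus E(LS) − E(HS) = -6080 cm⁻¹.

-6080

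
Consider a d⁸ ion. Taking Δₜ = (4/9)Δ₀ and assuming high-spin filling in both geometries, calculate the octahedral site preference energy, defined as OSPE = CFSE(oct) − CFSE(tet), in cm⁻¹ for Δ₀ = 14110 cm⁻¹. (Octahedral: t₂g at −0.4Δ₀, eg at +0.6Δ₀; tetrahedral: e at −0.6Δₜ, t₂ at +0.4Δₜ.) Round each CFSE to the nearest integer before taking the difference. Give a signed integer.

Octahedral (high-spin): t₂g⁶ eg², CFSE = 6(−0.4) + 2(+0.6) = -1.2Δ₀ = -1.2 × 14110 = -16932 cm⁻¹.
Tetrahedral: e⁴ t₂⁴, CFSE = 4(−0.6) + 4(+0.4) = -0.8Δₜ = -0.8 × (4/9) × 14110 = -5017 cm⁻¹.
OSPE = CFSE(oct) − CFSE(tet) = -16932 − (-5017) = -11915 cm⁻¹.

-11915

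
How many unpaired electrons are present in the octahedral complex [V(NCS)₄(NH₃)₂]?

1

Ligand charges: 4×(-1) from NCS⁻ and 2×(+0) from NH₃ sum to -4; with overall charge +0, V is +4.
V sits in group 5; removing 4 electrons leaves V⁴⁺ with 5 − 4 = 1 d electrons.
Configuration: t₂g¹ eg⁰, giving 1 unpaired electron.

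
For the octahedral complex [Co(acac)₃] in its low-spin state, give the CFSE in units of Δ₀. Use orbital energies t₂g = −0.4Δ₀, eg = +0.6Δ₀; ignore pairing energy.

-2.4 Δ₀

Each acac⁻ contributes -1; 3 × (-1) = -3. With overall charge +0, Co is in the +3 oxidation state.
Group 9 minus oxidation state +3 gives a d⁶ configuration for Co³⁺.
Configuration: t₂g⁶ eg⁰.
CFSE = 6(-0.4Δ₀) + 0(0.6Δ₀) = -2.4Δ₀ + 0.0Δ₀ = -2.4Δ₀.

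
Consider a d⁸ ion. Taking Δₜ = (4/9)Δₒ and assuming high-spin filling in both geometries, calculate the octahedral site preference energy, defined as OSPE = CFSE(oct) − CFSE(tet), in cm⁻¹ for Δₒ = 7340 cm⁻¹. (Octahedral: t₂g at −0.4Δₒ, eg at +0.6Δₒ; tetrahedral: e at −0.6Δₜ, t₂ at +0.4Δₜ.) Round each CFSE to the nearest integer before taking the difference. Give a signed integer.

-6198

Octahedral (high-spin): t₂g⁶ eg², CFSE = 6(−0.4) + 2(+0.6) = -1.2Δₒ = -1.2 × 7340 = -8808 cm⁻¹.
Tetrahedral: e⁴ t₂⁴, CFSE = 4(−0.6) + 4(+0.4) = -0.8Δₜ = -0.8 × (4/9) × 7340 = -2610 cm⁻¹.
OSPE = -8808 − (-2610) = -6198 cm⁻¹.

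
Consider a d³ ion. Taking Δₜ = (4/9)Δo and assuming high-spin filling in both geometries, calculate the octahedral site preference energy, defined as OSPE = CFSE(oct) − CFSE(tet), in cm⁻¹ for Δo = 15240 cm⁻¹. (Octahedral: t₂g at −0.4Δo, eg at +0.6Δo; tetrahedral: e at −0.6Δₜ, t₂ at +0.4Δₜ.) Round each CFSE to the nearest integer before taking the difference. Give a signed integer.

-12869

Octahedral (high-spin): t2g^3 e_g^0, CFSE = 3(−0.4) + 0(+0.6) = -1.2Δo = -1.2 × 15240 = -18288 cm⁻¹.
Tetrahedral e^2 t2^1 gives -0.8Δₜ = -0.8 × (4/9) × 15240 = -5419 cm⁻¹.
Subtracting, OSPE = -18288 − (-5419) = -12869 cm⁻¹.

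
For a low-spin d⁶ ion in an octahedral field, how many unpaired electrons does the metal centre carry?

Configuration: t₂g⁶ eg⁰, giving 0 unpaired electrons.

0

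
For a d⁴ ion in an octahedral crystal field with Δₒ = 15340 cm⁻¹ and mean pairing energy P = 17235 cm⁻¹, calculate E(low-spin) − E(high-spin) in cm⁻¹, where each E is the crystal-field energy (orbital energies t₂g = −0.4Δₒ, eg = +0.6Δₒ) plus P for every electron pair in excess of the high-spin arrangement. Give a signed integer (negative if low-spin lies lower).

1895

High-spin: t₂g³ eg¹, CFSE = -0.6Δₒ = -9204 cm⁻¹.
For low-spin the configuration is t₂g⁴ eg⁰: orbital energy -1.6 × 15340 = -24544 cm⁻¹, and 1 additional pair relative to high-spin adds 17235 cm⁻¹, giving -7309 cm⁻¹.
E(LS) − E(HS) = -7309 − (-9204) = 1895 cm⁻¹.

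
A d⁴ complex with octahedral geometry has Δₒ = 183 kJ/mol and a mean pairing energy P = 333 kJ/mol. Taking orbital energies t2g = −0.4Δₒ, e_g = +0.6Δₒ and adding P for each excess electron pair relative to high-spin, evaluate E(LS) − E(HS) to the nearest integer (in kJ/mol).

In the high-spin limit (t2g^3 e_g^1) the orbital term is -0.6Δₒ = -110 kJ/mol, with no excess pairing.
For low-spin the configuration is t2g^4 e_g^0: orbital energy -1.6 × 183 = -293 kJ/mol, and 1 additional pair relative to high-spin adds 333 kJ/mol, giving 40 kJ/mol.
E(LS) − E(HS) = 40 − (-110) = 150 kJ/mol.

150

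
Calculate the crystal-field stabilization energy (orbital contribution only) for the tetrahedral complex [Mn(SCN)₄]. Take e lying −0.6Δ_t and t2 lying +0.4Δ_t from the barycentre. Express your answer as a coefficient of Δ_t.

Each SCN⁻ contributes -1; 4 × (-1) = -4. With overall charge +0, Mn is in the +4 oxidation state.
Group 7 minus oxidation state +4 gives a d³ configuration for Mn⁴⁺.
Tetrahedral fields are weak (Δₜ ≈ 4/9 Δₒ), so electrons fill high-spin.
Configuration: e^2 t2^1.
CFSE = 2(-0.6Δ_t) + 1(0.4Δ_t) = -1.2Δ_t + 0.4Δ_t = -0.8Δ_t.

-0.8 Δ_t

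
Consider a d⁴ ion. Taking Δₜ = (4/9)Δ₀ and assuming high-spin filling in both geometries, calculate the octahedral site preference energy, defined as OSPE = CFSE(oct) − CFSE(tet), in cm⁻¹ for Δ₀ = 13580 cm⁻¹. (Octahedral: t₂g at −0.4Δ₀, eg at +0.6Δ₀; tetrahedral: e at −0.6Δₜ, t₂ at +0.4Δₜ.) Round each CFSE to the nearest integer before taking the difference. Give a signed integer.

Octahedral (high-spin): t2g^3 e_g^1, CFSE = 3(−0.4) + 1(+0.6) = -0.6Δ₀ = -0.6 × 13580 = -8148 cm⁻¹.
In a tetrahedral site the filling is e^2 t2^2: CFSE(tet) = -0.4Δₜ = -0.4 × (4/9)(13580) = -2414 cm⁻¹.
OSPE = -8148 − (-2414) = -5734 cm⁻¹.

-5734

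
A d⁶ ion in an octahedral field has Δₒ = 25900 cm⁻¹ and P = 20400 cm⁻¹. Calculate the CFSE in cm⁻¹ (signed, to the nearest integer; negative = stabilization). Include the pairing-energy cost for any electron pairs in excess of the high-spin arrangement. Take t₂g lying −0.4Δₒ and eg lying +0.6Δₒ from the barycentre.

Δₒ > P, so pairing is preferred: the ground state is low-spin.
Configuration: t₂g⁶ eg⁰.
Orbital CFSE = -2.4Δₒ = -2.4 × 25900 = -62160 cm⁻¹.
Excess pairs vs high-spin: 3 − 1 = 2; pairing cost = +40800 cm⁻¹.
Net CFSE = -62160 + 40800 = -21360 cm⁻¹.

-21360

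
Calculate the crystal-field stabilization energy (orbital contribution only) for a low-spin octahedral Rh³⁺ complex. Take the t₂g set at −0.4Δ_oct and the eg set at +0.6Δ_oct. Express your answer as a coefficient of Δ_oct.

Rh³⁺: group 9, so d-count = 9 − 3 = 6.
Configuration: t₂g⁶ eg⁰.
CFSE = 6(-0.4Δ_oct) + 0(0.6Δ_oct) = -2.4Δ_oct + 0.0Δ_oct = -2.4Δ_oct.

-2.4 Δ_oct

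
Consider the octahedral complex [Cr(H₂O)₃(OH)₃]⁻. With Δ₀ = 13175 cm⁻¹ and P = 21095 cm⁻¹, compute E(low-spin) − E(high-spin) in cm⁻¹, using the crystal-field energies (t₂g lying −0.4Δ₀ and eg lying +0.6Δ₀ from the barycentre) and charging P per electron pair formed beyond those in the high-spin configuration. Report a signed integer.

Ligand charges: 3×(+0) from H₂O and 3×(-1) from OH⁻ sum to -3; with overall charge -1, Cr is +2.
Cr sits in group 6; removing 2 electrons leaves Cr²⁺ with 6 − 2 = 4 d electrons.
High-spin d⁴ fills as t₂g³ eg¹ with CFSE 3(−0.4) + 1(+0.6) = -0.6Δ₀ = -7905 cm⁻¹.
Low-spin t₂g⁴ eg⁰ gives -1.6Δ₀ = -21080 cm⁻¹, but forming 1 extra pair costs 1P = 21095 cm⁻¹, so E(LS) = -21080 + 21095 = 15 cm⁻¹.
E(LS) − E(HS) = 15 − (-7905) = 7920 cm⁻¹.

7920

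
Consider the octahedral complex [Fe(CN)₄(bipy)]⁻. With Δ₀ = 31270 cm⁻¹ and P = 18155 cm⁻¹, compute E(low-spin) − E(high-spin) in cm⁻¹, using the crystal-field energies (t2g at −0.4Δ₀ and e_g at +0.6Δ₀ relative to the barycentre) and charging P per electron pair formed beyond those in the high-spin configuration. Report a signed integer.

-26230

Ligand charges: 4×(-1) from CN⁻ and 1×(+0) from bipy sum to -4; with overall charge -1, Fe is +3.
Fe sits in group 8; removing 3 electrons leaves Fe³⁺ with 8 − 3 = 5 d electrons.
In the high-spin limit (t2g^3 e_g^2) the orbital term is 0.0Δ₀ = 0 cm⁻¹, with no excess pairing.
For low-spin the configuration is t2g^5 e_g^0: orbital energy -2.0 × 31270 = -62540 cm⁻¹, and 2 additional pairs relative to high-spin add 36310 cm⁻¹, giving -26230 cm⁻¹.
E(LS) − E(HS) = -26230 − (0) = -26230 cm⁻¹.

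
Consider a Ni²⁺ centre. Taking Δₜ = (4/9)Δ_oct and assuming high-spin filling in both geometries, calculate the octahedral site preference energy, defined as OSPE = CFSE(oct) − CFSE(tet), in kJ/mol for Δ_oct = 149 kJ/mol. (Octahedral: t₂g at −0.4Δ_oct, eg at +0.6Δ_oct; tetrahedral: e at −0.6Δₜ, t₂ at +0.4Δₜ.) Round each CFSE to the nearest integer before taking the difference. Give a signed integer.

Ni²⁺: group 10, so d-count = 10 − 2 = 8.
In an octahedral site d⁸ (HS) is t₂g⁶ eg², giving CFSE(oct) = -1.2Δ_oct = -179 kJ/mol.
Tetrahedral: e⁴ t₂⁴, CFSE = 4(−0.6) + 4(+0.4) = -0.8Δₜ = -0.8 × (4/9) × 149 = -53 kJ/mol.
OSPE = -179 − (-53) = -126 kJ/mol.

-126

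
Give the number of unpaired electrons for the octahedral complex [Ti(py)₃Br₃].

1

Ligand charges: 3×(+0) from py and 3×(-1) from Br⁻ sum to -3; with overall charge +0, Ti is +3.
Ti is in group 4, so Ti³⁺ is d¹ (4 − 3 = 1).
Configuration: t₂g¹ eg⁰, giving 1 unpaired electron.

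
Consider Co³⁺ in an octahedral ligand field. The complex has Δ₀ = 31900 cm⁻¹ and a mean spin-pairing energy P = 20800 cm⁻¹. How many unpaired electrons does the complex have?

0

Co sits in group 9; removing 3 electrons leaves Co³⁺ with 9 − 3 = 6 d electrons.
Δ₀ > P, so pairing is preferred: the ground state is low-spin.
Filling d⁶ accordingly: t₂g⁶ eg⁰.
Unpaired electrons: 0.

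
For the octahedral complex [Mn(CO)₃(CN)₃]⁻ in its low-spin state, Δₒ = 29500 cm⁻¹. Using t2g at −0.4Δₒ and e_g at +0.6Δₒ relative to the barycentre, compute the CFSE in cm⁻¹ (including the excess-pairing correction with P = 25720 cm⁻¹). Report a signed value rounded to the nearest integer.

Ligand charges: 3×(+0) from CO and 3×(-1) from CN⁻ sum to -3; with overall charge -1, Mn is +2.
Mn²⁺: group 7, so d-count = 7 − 2 = 5.
Configuration: t2g^5 e_g^0.
CFSE(orbital) = 5×(-0.4Δₒ) + 0×(0.6Δₒ) = -2.0Δₒ; with Δₒ = 29500 cm⁻¹ that is -59000 cm⁻¹.
Relative to high-spin t2g^3 e_g^2 (0 paired), the low-spin configuration has 2 additional pairs, contributing +2 × 25720 = +51440 cm⁻¹.
Combining: -59000 + 51440 = -7560 cm⁻¹.

-7560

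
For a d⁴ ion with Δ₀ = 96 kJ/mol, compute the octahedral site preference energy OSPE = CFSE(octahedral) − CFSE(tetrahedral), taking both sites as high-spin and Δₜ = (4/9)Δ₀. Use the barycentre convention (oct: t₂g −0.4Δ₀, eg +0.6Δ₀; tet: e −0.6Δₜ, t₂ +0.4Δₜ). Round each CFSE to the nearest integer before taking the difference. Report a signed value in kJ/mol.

Octahedral (high-spin): t2g^3 e_g^1, CFSE = 3(−0.4) + 1(+0.6) = -0.6Δ₀ = -0.6 × 96 = -58 kJ/mol.
Tetrahedral e^2 t2^2 gives -0.4Δₜ = -0.4 × (4/9) × 96 = -17 kJ/mol.
OSPE = CFSE(oct) − CFSE(tet) = -58 − (-17) = -41 kJ/mol.

-41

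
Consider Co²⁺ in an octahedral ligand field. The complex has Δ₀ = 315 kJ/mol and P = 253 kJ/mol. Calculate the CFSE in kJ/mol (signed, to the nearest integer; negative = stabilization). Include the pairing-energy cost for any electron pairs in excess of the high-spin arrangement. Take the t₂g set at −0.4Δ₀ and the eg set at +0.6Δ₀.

-314

Co sits in group 9; removing 2 electrons leaves Co²⁺ with 9 − 2 = 7 d electrons.
Δ₀ > P, so pairing is preferred: the ground state is low-spin.
That gives t₂g⁶ eg¹.
Orbital CFSE = -1.8Δ₀ = -1.8 × 315 = -567 kJ/mol.
Excess pairs vs high-spin: 3 − 2 = 1; pairing cost = +253 kJ/mol.
Net CFSE = -567 + 253 = -314 kJ/mol.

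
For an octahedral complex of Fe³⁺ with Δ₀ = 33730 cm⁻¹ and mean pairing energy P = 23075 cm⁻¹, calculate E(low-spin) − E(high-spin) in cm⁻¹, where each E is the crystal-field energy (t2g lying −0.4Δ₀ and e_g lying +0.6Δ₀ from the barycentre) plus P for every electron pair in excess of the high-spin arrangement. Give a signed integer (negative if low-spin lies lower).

-21310

Fe is in group 8, so Fe³⁺ is d⁵ (8 − 3 = 5).
In the high-spin limit (t2g^3 e_g^2) the orbital term is 0.0Δ₀ = 0 cm⁻¹, with no excess pairing.
Low-spin t2g^5 e_g^0 gives -2.0Δ₀ = -67460 cm⁻¹, but forming 2 extra pairs costs 2P = 46150 cm⁻¹, so E(LS) = -67460 + 46150 = -21310 cm⁻¹.
The difference is -21310 − (0) = -21310 cm⁻¹, so low-spin lies lower.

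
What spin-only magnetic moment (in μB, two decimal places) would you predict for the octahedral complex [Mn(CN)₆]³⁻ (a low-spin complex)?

2.83 μB

Each CN⁻ contributes -1; 6 × (-1) = -6. With overall charge -3, Mn is in the +3 oxidation state.
Mn sits in group 7; removing 3 electrons leaves Mn³⁺ with 7 − 3 = 4 d electrons.
Configuration: t₂g⁴ eg⁰ → 2 unpaired electrons.
μ(spin-only) = √[2(2+2)] = √8 ≈ 2.83 μB.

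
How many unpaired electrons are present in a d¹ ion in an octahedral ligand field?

For octahedral d¹ the high- and low-spin configurations coincide.
Configuration: t₂g¹ eg⁰, giving 1 unpaired electron.

1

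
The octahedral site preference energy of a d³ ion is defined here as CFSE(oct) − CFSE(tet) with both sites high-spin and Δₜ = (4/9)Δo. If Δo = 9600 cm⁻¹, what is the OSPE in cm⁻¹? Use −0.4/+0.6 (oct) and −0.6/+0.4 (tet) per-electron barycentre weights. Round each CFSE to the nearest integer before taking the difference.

-8107

In an octahedral site d³ (HS) is t2g^3 e_g^0, giving CFSE(oct) = -1.2Δo = -11520 cm⁻¹.
In a tetrahedral site the filling is e^2 t2^1: CFSE(tet) = -0.8Δₜ = -0.8 × (4/9)(9600) = -3413 cm⁻¹.
OSPE = -11520 − (-3413) = -8107 cm⁻¹.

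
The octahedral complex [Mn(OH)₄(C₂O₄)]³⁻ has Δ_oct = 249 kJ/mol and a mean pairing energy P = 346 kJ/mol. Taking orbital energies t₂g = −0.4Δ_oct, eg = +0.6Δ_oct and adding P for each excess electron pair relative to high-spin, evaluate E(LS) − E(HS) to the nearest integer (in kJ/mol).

97

Ligand charges: 4×(-1) from OH⁻ and 1×(-2) from C₂O₄²⁻ sum to -6; with overall charge -3, Mn is +3.
Mn³⁺: group 7, so d-count = 7 − 3 = 4.
High-spin d⁴ fills as t₂g³ eg¹ with CFSE 3(−0.4) + 1(+0.6) = -0.6Δ_oct = -149 kJ/mol.
For low-spin the configuration is t₂g⁴ eg⁰: orbital energy -1.6 × 249 = -398 kJ/mol, and 1 additional pair relative to high-spin adds 346 kJ/mol, giving -52 kJ/mol.
The difference is -52 − (-149) = 97 kJ/mol, so high-spin lies lower.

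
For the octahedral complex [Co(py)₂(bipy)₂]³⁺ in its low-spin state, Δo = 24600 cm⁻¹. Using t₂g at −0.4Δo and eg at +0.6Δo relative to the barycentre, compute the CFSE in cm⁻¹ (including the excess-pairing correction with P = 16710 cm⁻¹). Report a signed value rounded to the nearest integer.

Ligand charges: 2×(+0) from py and 2×(+0) from bipy sum to +0; with overall charge +3, Co is +3.
Group 9 minus oxidation state +3 gives a d⁶ configuration for Co³⁺.
Configuration: t₂g⁶ eg⁰.
Orbital CFSE = 6(-0.4) + 0(0.6) = -2.4Δo = -2.4 × 24600 = -59040 cm⁻¹.
Relative to high-spin t₂g⁴ eg² (1 paired), the low-spin configuration has 2 additional pairs, contributing +2 × 16710 = +33420 cm⁻¹.
Net CFSE = -59040 + 33420 = -25620 cm⁻¹.

-25620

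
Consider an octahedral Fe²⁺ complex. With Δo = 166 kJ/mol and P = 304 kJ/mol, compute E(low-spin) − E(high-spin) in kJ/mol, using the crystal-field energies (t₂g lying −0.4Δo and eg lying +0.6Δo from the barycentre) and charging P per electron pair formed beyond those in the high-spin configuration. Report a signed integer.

276

Fe sits in group 8; removing 2 electrons leaves Fe²⁺ with 8 − 2 = 6 d electrons.
In the high-spin limit (t₂g⁴ eg²) the orbital term is -0.4Δo = -66 kJ/mol, with no excess pairing.
Low-spin: t₂g⁶ eg⁰, orbital CFSE = -2.4Δo = -398 kJ/mol; plus 2 excess pairs × P = +608 kJ/mol; total 210 kJ/mol.
E(LS) − E(HS) = 210 − (-66) = 276 kJ/mol.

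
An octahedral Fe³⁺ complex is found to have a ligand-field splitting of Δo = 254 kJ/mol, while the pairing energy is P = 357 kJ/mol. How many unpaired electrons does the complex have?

5

Group 8 minus oxidation state +3 gives a d⁵ configuration for Fe³⁺.
Δo < P, so pairing is avoided: the ground state is high-spin.
Configuration: t₂g³ eg².
Unpaired electrons: 5.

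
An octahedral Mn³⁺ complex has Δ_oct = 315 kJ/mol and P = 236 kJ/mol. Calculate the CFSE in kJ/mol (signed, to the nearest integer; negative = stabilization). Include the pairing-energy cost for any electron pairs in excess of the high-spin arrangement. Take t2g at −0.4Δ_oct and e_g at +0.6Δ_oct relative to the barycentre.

Group 7 minus oxidation state +3 gives a d⁴ configuration for Mn³⁺.
Since Δ_oct = 315 kJ/mol > P = 236 kJ/mol, the complex adopts the low-spin configuration.
Configuration: t2g^4 e_g^0.
Orbital CFSE = -1.6Δ_oct = -1.6 × 315 = -504 kJ/mol.
Excess pairs vs high-spin: 1 − 0 = 1; pairing cost = +236 kJ/mol.
Net CFSE = -504 + 236 = -268 kJ/mol.

-268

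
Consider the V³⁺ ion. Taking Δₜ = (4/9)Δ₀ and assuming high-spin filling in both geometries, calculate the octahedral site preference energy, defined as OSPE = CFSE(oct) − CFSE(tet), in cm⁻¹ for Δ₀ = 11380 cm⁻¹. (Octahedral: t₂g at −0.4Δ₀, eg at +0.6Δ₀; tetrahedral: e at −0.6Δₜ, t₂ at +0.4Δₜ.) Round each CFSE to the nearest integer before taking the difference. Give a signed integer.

V sits in group 5; removing 3 electrons leaves V³⁺ with 5 − 3 = 2 d electrons.
Octahedral (high-spin): t2g^2 e_g^0, CFSE = 2(−0.4) + 0(+0.6) = -0.8Δ₀ = -0.8 × 11380 = -9104 cm⁻¹.
In a tetrahedral site the filling is e^2 t2^0: CFSE(tet) = -1.2Δₜ = -1.2 × (4/9)(11380) = -6069 cm⁻¹.
Subtracting, OSPE = -9104 − (-6069) = -3035 cm⁻¹.

-3035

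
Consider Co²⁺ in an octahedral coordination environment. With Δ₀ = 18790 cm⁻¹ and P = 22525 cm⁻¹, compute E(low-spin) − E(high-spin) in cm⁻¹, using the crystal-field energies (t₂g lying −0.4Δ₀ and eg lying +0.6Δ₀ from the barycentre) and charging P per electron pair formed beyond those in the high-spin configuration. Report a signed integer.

3735

Co is in group 9, so Co²⁺ is d⁷ (9 − 2 = 7).
In the high-spin limit (t₂g⁵ eg²) the orbital term is -0.8Δ₀ = -15032 cm⁻¹, with no excess pairing.
Low-spin t₂g⁶ eg¹ gives -1.8Δ₀ = -33822 cm⁻¹, but forming 1 extra pair costs 1P = 22525 cm⁻¹, so E(LS) = -33822 + 22525 = -11297 cm⁻¹.
E(LS) − E(HS) = -11297 − (-15032) = 3735 cm⁻¹.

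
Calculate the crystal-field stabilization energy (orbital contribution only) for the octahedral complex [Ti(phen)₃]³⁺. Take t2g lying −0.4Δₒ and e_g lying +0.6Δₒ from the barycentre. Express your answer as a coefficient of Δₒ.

-0.4 Δₒ

phen is neutral, so the +3 overall charge sits on Ti: oxidation state +3.
Ti³⁺: group 4, so d-count = 4 − 3 = 1.
Configuration: t2g^1 e_g^0.
CFSE = 1(-0.4Δₒ) + 0(0.6Δₒ) = -0.4Δₒ + 0.0Δₒ = -0.4Δₒ.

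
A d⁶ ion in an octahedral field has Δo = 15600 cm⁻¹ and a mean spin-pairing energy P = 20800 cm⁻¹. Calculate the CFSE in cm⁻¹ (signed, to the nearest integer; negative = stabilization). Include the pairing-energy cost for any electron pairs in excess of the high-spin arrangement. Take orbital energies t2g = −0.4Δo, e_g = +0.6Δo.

Δo < P, so pairing is avoided: the ground state is high-spin.
That gives t2g^4 e_g^2.
Orbital CFSE = -0.4Δo = -0.4 × 15600 = -6240 cm⁻¹.
High-spin has no excess pairs, so no pairing correction applies.

-6240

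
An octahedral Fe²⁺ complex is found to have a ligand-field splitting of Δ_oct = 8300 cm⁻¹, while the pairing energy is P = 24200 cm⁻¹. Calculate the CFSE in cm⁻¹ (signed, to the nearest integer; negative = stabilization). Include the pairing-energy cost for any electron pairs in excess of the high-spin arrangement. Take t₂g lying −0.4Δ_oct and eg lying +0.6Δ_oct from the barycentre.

Fe sits in group 8; removing 2 electrons leaves Fe²⁺ with 8 − 2 = 6 d electrons.
With Δ_oct < P the complex is high-spin.
Filling d⁶ accordingly: t₂g⁴ eg².
Orbital CFSE = -0.4Δ_oct = -0.4 × 8300 = -3320 cm⁻¹.
High-spin has no excess pairs, so no pairing correction applies.

-3320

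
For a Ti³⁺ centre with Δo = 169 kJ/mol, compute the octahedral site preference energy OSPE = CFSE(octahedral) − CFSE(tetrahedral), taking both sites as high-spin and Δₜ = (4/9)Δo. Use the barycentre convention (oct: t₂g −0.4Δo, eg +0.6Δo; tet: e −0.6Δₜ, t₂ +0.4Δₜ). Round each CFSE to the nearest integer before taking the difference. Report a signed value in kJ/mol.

Group 4 minus oxidation state +3 gives a d¹ configuration for Ti³⁺.
Octahedral high-spin t2g^1 e_g^0: CFSE = -0.4 × 169 = -68 kJ/mol.
In a tetrahedral site the filling is e^1 t2^0: CFSE(tet) = -0.6Δₜ = -0.6 × (4/9)(169) = -45 kJ/mol.
Subtracting, OSPE = -68 − (-45) = -23 kJ/mol.

-23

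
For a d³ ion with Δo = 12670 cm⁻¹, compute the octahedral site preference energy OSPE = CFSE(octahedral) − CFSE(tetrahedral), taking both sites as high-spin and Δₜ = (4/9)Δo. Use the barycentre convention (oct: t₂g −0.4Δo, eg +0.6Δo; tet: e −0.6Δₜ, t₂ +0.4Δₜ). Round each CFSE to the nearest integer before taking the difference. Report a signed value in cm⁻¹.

Octahedral (high-spin): t2g^3 e_g^0, CFSE = 3(−0.4) + 0(+0.6) = -1.2Δo = -1.2 × 12670 = -15204 cm⁻¹.
Tetrahedral: e^2 t2^1, CFSE = 2(−0.6) + 1(+0.4) = -0.8Δₜ = -0.8 × (4/9) × 12670 = -4505 cm⁻¹.
Subtracting, OSPE = -15204 − (-4505) = -10699 cm⁻¹.

-10699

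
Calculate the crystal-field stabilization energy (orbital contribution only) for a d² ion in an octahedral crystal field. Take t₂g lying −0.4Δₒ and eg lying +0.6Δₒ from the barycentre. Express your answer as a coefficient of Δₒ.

-0.8 Δₒ

Configuration: t₂g² eg⁰.
CFSE = 2(-0.4Δₒ) + 0(0.6Δₒ) = -0.8Δₒ + 0.0Δₒ = -0.8Δₒ.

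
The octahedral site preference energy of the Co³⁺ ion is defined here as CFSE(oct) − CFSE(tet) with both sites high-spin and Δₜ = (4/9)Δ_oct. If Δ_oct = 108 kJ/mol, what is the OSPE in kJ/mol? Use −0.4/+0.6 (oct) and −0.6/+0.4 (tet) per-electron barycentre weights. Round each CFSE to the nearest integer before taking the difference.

Group 9 minus oxidation state +3 gives a d⁶ configuration for Co³⁺.
In an octahedral site d⁶ (HS) is t₂g⁴ eg², giving CFSE(oct) = -0.4Δ_oct = -43 kJ/mol.
In a tetrahedral site the filling is e³ t₂³: CFSE(tet) = -0.6Δₜ = -0.6 × (4/9)(108) = -29 kJ/mol.
OSPE = -43 − (-29) = -14 kJ/mol.

-14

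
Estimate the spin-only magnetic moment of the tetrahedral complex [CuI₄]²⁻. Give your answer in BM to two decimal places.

Each I⁻ contributes -1; 4 × (-1) = -4. With overall charge -2, Cu is in the +2 oxidation state.
Cu is in group 11, so Cu²⁺ is d⁹ (11 − 2 = 9).
Tetrahedral splitting is small, so the complex is high-spin.
Configuration: e^4 t2^5 → 1 unpaired electron.
μ(spin-only) = √[1(1+2)] = √3 ≈ 1.73 BM.

1.73 BM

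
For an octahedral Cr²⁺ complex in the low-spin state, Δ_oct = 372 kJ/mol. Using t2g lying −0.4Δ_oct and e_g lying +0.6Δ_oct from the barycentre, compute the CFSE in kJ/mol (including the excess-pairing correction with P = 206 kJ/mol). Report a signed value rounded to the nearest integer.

Cr²⁺: group 6, so d-count = 6 − 2 = 4.
Configuration: t2g^4 e_g^0.
CFSE(orbital) = 4×(-0.4Δ_oct) + 0×(0.6Δ_oct) = -1.6Δ_oct; with Δ_oct = 372 kJ/mol that is -595 kJ/mol.
High-spin d⁴ would be t2g^3 e_g^1 with 0 pairs; low-spin has 1, so 1 excess pair costs +1P = +206 kJ/mol.
Combining: -595 + 206 = -389 kJ/mol.

-389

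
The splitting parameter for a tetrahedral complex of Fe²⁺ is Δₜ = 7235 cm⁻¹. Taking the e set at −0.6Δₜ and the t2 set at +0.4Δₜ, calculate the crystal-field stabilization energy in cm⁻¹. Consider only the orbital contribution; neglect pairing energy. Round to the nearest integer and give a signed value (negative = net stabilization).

Fe is in group 8, so Fe²⁺ is d⁶ (8 − 2 = 6).
Tetrahedral fields are weak (Δₜ ≈ 4/9 Δₒ), so electrons fill high-spin.
Electron filling gives e^3 t2^3.
CFSE(orbital) = 3×(-0.6Δₜ) + 3×(0.4Δₜ) = -0.6Δₜ; with Δₜ = 7235 cm⁻¹ that is -4341 cm⁻¹.

-4341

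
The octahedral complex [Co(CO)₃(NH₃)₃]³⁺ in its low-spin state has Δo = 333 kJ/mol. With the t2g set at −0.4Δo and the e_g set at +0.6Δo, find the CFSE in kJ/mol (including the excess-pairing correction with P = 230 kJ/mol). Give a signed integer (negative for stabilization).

Ligand charges: 3×(+0) from CO and 3×(+0) from NH₃ sum to +0; with overall charge +3, Co is +3.
Group 9 minus oxidation state +3 gives a d⁶ configuration for Co³⁺.
Electron filling gives t2g^6 e_g^0.
The orbital stabilization is -2.4Δo = -2.4 × 333 = -799 kJ/mol.
High-spin d⁶ would be t2g^4 e_g^2 with 1 pair; low-spin has 3, so 2 excess pairs cost +2P = +460 kJ/mol.
Overall CFSE = -799 + 460 = -339 kJ/mol.

-339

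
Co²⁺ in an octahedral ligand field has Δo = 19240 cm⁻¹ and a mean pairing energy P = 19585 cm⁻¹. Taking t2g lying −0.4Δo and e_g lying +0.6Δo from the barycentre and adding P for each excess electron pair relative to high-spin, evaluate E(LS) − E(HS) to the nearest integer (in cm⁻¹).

Co²⁺: group 9, so d-count = 9 − 2 = 7.
High-spin d⁷ fills as t2g^5 e_g^2 with CFSE 5(−0.4) + 2(+0.6) = -0.8Δo = -15392 cm⁻¹.
Low-spin: t2g^6 e_g^1, orbital CFSE = -1.8Δo = -34632 cm⁻¹; plus 1 excess pair × P = +19585 cm⁻¹; total -15047 cm⁻¹.
Thus E(LS) − E(HS) = 345 cm⁻¹.

345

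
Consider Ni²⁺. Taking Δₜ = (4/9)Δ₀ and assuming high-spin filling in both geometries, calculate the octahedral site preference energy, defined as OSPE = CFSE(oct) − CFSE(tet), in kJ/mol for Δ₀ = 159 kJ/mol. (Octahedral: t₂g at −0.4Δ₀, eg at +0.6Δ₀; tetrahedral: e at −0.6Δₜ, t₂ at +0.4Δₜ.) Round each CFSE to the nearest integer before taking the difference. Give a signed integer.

-134

Ni²⁺: group 10, so d-count = 10 − 2 = 8.
Octahedral (high-spin): t2g^6 e_g^2, CFSE = 6(−0.4) + 2(+0.6) = -1.2Δ₀ = -1.2 × 159 = -191 kJ/mol.
In a tetrahedral site the filling is e^4 t2^4: CFSE(tet) = -0.8Δₜ = -0.8 × (4/9)(159) = -57 kJ/mol.
OSPE = CFSE(oct) − CFSE(tet) = -191 − (-57) = -134 kJ/mol.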